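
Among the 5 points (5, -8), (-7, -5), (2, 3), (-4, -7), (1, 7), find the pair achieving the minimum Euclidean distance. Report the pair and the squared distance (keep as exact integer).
Pair = ((-7, -5), (-4, -7)); squared distance = 13

Compute all C(5, 2) = 10 pairwise squared distances (x_i − x_j)² + (y_i − y_j)². The minimum is 13, attained by the pair ((-7, -5), (-4, -7)).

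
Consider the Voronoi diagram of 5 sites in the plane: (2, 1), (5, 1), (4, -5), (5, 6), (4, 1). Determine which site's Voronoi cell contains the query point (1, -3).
Nearest site = (4, -5)

The Voronoi cell of site s contains exactly those query points closer to s than to any other site. Compute squared distances from q = (1, -3) to each site:
  (4 − 1)² + (-5 − -3)² = 13
  (2 − 1)² + (1 − -3)² = 17
  (4 − 1)² + (1 − -3)² = 25
  (5 − 1)² + (1 − -3)² = 32
  (5 − 1)² + (6 − -3)² = 97
Minimum is attained by (4, -5), so q lies in its Voronoi cell.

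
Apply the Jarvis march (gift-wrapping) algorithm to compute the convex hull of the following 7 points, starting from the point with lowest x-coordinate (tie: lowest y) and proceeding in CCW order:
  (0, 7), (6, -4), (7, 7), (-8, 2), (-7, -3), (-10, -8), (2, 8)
Hull (CCW) = [(-10, -8), (6, -4), (7, 7), (2, 8), (0, 7), (-8, 2)]

Jarvis march: at each step, from the current hull vertex p, select the next vertex q as the point such that every other point lies strictly to the left of (or on) the directed line p → q. (Equivalently: for every other point r, the cross product (q − p) × (r − p) ≥ 0.)
Starting point (lowest x, tie lowest y): (-10, -8). Wrap until returning to start. Resulting hull: (-10, -8), (6, -4), (7, 7), (2, 8), (0, 7), (-8, 2).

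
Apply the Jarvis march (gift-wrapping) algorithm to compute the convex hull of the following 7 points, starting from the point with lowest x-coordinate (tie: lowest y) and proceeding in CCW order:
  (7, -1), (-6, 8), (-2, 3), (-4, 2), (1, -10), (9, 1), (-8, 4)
Hull (CCW) = [(-8, 4), (1, -10), (9, 1), (-6, 8)]

Jarvis march: at each step, from the current hull vertex p, select the next vertex q as the point such that every other point lies strictly to the left of (or on) the directed line p → q. (Equivalently: for every other point r, the cross product (q − p) × (r − p) ≥ 0.)
Starting point (lowest x, tie lowest y): (-8, 4). Wrap until returning to start. Resulting hull: (-8, 4), (1, -10), (9, 1), (-6, 8).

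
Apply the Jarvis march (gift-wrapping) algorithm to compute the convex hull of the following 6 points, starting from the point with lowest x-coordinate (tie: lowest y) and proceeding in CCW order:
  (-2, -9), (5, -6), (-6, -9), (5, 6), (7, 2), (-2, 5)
Hull (CCW) = [(-6, -9), (-2, -9), (5, -6), (7, 2), (5, 6), (-2, 5)]

Jarvis march: at each step, from the current hull vertex p, select the next vertex q as the point such that every other point lies strictly to the left of (or on) the directed line p → q. (Equivalently: for every other point r, the cross product (q − p) × (r − p) ≥ 0.)
Starting point (lowest x, tie lowest y): (-6, -9). Wrap until returning to start. Resulting hull: (-6, -9), (-2, -9), (5, -6), (7, 2), (5, 6), (-2, 5).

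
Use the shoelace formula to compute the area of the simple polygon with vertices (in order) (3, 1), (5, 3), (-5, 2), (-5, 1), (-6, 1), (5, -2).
Area = 53/2

Shoelace formula: Area = (1/2) |Σ_i (x_i · y_{i+1} − x_{i+1} · y_i)| (indices mod n). Compute each cross term:
  (3)(3) − (5)(1) = 4
  (5)(2) − (-5)(3) = 25
  (-5)(1) − (-5)(2) = 5
  (-5)(1) − (-6)(1) = 1
  (-6)(-2) − (5)(1) = 7
  (5)(1) − (3)(-2) = 11
Sum = 53, so (signed) Area = 53/2 = 53/2, |Area| = 53/2.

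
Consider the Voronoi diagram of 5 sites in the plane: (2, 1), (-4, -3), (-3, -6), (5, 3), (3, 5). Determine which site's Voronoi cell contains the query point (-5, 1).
Nearest site = (-4, -3)

The Voronoi cell of site s contains exactly those query points closer to s than to any other site. Compute squared distances from q = (-5, 1) to each site:
  (-4 − -5)² + (-3 − 1)² = 17
  (2 − -5)² + (1 − 1)² = 49
  (-3 − -5)² + (-6 − 1)² = 53
  (3 − -5)² + (5 − 1)² = 80
  (5 − -5)² + (3 − 1)² = 104
Minimum is attained by (-4, -3), so q lies in its Voronoi cell.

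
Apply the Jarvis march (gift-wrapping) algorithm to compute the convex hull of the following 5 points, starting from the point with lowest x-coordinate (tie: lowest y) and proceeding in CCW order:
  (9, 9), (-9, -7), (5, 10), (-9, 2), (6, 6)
Hull (CCW) = [(-9, -7), (6, 6), (9, 9), (5, 10), (-9, 2)]

Jarvis march: at each step, from the current hull vertex p, select the next vertex q as the point such that every other point lies strictly to the left of (or on) the directed line p → q. (Equivalently: for every other point r, the cross product (q − p) × (r − p) ≥ 0.)
Starting point (lowest x, tie lowest y): (-9, -7). Wrap until returning to start. Resulting hull: (-9, -7), (6, 6), (9, 9), (5, 10), (-9, 2).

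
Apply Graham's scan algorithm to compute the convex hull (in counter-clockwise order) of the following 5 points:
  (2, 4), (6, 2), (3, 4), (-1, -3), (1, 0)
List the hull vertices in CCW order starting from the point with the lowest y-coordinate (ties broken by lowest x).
Hull (CCW) = [(-1, -3), (6, 2), (3, 4), (2, 4)]

Graham scan procedure:
  1. Find the pivot p₀ = point with lowest y (tie → lowest x): (-1, -3).
  2. Sort the remaining points by polar angle around p₀.
  3. Walk through sorted points, maintaining a stack; pop the top while the last three entries make a non-left turn (cross product ≤ 0).
  4. Final stack is the convex hull in CCW order: (-1, -3), (6, 2), (3, 4), (2, 4).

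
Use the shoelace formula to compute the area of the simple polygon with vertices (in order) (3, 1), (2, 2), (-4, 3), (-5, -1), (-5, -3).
Area = 51/2

Shoelace formula: Area = (1/2) |Σ_i (x_i · y_{i+1} − x_{i+1} · y_i)| (indices mod n). Compute each cross term:
  (3)(2) − (2)(1) = 4
  (2)(3) − (-4)(2) = 14
  (-4)(-1) − (-5)(3) = 19
  (-5)(-3) − (-5)(-1) = 10
  (-5)(1) − (3)(-3) = 4
Sum = 51, so (signed) Area = 51/2 = 51/2, |Area| = 51/2.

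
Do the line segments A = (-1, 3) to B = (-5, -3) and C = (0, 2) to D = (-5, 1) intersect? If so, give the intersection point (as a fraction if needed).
Yes; intersection at (-25/13, 21/13) (t = 3/13 on AB, s = 5/13 on CD)

Parametrize AB as A + t(B − A) = (-1 + -4 t, 3 + -6 t) and CD as C + s(D − C) = (0 + -5 s, 2 + -1 s). Solve the linear system for (t, s). Determinant = 26 ≠ 0, so a unique intersection of the containing lines exists. Solution: t = 3/13, s = 5/13 — both in [0, 1], so the segments cross. Intersection point: (-25/13, 21/13).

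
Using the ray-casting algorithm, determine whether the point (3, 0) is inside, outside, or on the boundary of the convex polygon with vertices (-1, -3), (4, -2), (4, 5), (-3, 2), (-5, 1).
The point (3, 0) lies strictly inside the polygon

Cast a horizontal ray to the right from the query point and count how many polygon edges it crosses (each edge strictly once or zero times, handled with the usual half-open convention). 
Parity of crossings → odd ⇒ inside.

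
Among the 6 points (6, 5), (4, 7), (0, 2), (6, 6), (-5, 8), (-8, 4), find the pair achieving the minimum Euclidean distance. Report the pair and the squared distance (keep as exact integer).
Pair = ((6, 5), (6, 6)); squared distance = 1

Compute all C(6, 2) = 15 pairwise squared distances (x_i − x_j)² + (y_i − y_j)². The minimum is 1, attained by the pair ((6, 5), (6, 6)).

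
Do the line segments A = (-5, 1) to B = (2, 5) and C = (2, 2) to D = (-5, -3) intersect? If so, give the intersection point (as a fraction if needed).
No (intersection of containing lines falls outside at least one segment)

Parametrize and solve: t = 4, s = -3. At least one of these is outside [0, 1], so the segments do not intersect.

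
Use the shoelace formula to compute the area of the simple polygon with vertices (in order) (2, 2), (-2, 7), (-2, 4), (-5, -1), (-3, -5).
Area = 36

Shoelace formula: Area = (1/2) |Σ_i (x_i · y_{i+1} − x_{i+1} · y_i)| (indices mod n). Compute each cross term:
  (2)(7) − (-2)(2) = 18
  (-2)(4) − (-2)(7) = 6
  (-2)(-1) − (-5)(4) = 22
  (-5)(-5) − (-3)(-1) = 22
  (-3)(2) − (2)(-5) = 4
Sum = 72, so (signed) Area = 72/2 = 36, |Area| = 36.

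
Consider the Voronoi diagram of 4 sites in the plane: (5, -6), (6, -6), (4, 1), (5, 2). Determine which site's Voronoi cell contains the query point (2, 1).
Nearest site = (4, 1)

The Voronoi cell of site s contains exactly those query points closer to s than to any other site. Compute squared distances from q = (2, 1) to each site:
  (4 − 2)² + (1 − 1)² = 4
  (5 − 2)² + (2 − 1)² = 10
  (5 − 2)² + (-6 − 1)² = 58
  (6 − 2)² + (-6 − 1)² = 65
Minimum is attained by (4, 1), so q lies in its Voronoi cell.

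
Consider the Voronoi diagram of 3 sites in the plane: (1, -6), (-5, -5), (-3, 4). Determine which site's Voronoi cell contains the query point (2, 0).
Nearest site = (1, -6)

The Voronoi cell of site s contains exactly those query points closer to s than to any other site. Compute squared distances from q = (2, 0) to each site:
  (1 − 2)² + (-6 − 0)² = 37
  (-3 − 2)² + (4 − 0)² = 41
  (-5 − 2)² + (-5 − 0)² = 74
Minimum is attained by (1, -6), so q lies in its Voronoi cell.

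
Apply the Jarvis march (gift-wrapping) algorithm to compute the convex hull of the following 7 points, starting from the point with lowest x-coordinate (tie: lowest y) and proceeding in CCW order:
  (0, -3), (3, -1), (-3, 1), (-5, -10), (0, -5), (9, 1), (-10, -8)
Hull (CCW) = [(-10, -8), (-5, -10), (9, 1), (-3, 1)]

Jarvis march: at each step, from the current hull vertex p, select the next vertex q as the point such that every other point lies strictly to the left of (or on) the directed line p → q. (Equivalently: for every other point r, the cross product (q − p) × (r − p) ≥ 0.)
Starting point (lowest x, tie lowest y): (-10, -8). Wrap until returning to start. Resulting hull: (-10, -8), (-5, -10), (9, 1), (-3, 1).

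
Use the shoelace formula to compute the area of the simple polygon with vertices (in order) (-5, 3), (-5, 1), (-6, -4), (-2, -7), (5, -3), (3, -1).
Area = 119/2

Shoelace formula: Area = (1/2) |Σ_i (x_i · y_{i+1} − x_{i+1} · y_i)| (indices mod n). Compute each cross term:
  (-5)(1) − (-5)(3) = 10
  (-5)(-4) − (-6)(1) = 26
  (-6)(-7) − (-2)(-4) = 34
  (-2)(-3) − (5)(-7) = 41
  (5)(-1) − (3)(-3) = 4
  (3)(3) − (-5)(-1) = 4
Sum = 119, so (signed) Area = 119/2 = 119/2, |Area| = 119/2.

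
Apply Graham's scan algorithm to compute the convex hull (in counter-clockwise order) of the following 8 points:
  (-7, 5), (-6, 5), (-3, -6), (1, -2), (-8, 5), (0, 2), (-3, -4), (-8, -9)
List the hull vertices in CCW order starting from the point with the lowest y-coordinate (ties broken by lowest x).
Hull (CCW) = [(-8, -9), (-3, -6), (1, -2), (0, 2), (-6, 5), (-8, 5)]

Graham scan procedure:
  1. Find the pivot p₀ = point with lowest y (tie → lowest x): (-8, -9).
  2. Sort the remaining points by polar angle around p₀.
  3. Walk through sorted points, maintaining a stack; pop the top while the last three entries make a non-left turn (cross product ≤ 0).
  4. Final stack is the convex hull in CCW order: (-8, -9), (-3, -6), (1, -2), (0, 2), (-6, 5), (-8, 5).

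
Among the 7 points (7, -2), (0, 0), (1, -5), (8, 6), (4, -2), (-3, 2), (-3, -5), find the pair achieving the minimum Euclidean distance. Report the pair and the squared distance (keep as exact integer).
Pair = ((7, -2), (4, -2)); squared distance = 9

Compute all C(7, 2) = 21 pairwise squared distances (x_i − x_j)² + (y_i − y_j)². The minimum is 9, attained by the pair ((7, -2), (4, -2)).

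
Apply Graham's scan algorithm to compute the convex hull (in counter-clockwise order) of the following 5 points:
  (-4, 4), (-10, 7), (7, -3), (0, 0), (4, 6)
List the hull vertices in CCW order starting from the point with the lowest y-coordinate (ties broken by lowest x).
Hull (CCW) = [(7, -3), (4, 6), (-10, 7), (0, 0)]

Graham scan procedure:
  1. Find the pivot p₀ = point with lowest y (tie → lowest x): (7, -3).
  2. Sort the remaining points by polar angle around p₀.
  3. Walk through sorted points, maintaining a stack; pop the top while the last three entries make a non-left turn (cross product ≤ 0).
  4. Final stack is the convex hull in CCW order: (7, -3), (4, 6), (-10, 7), (0, 0).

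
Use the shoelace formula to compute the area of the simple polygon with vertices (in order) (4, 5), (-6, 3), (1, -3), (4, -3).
Area = 49

Shoelace formula: Area = (1/2) |Σ_i (x_i · y_{i+1} − x_{i+1} · y_i)| (indices mod n). Compute each cross term:
  (4)(3) − (-6)(5) = 42
  (-6)(-3) − (1)(3) = 15
  (1)(-3) − (4)(-3) = 9
  (4)(5) − (4)(-3) = 32
Sum = 98, so (signed) Area = 98/2 = 49, |Area| = 49.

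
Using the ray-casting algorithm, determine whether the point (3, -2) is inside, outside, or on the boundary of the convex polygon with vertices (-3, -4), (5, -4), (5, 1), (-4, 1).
The point (3, -2) lies strictly inside the polygon

Cast a horizontal ray to the right from the query point and count how many polygon edges it crosses (each edge strictly once or zero times, handled with the usual half-open convention). 
Parity of crossings → odd ⇒ inside.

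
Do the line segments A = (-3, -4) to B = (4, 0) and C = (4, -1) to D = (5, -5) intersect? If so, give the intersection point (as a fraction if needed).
No (intersection of containing lines falls outside at least one segment)

Parametrize and solve: t = 31/32, s = -7/32. At least one of these is outside [0, 1], so the segments do not intersect.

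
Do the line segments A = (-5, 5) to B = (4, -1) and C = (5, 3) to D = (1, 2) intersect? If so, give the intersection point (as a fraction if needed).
No (intersection of containing lines falls outside at least one segment)

Parametrize and solve: t = 6/11, s = 14/11. At least one of these is outside [0, 1], so the segments do not intersect.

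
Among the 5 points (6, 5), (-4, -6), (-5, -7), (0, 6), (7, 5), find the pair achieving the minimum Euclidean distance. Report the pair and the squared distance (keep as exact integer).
Pair = ((6, 5), (7, 5)); squared distance = 1

Compute all C(5, 2) = 10 pairwise squared distances (x_i − x_j)² + (y_i − y_j)². The minimum is 1, attained by the pair ((6, 5), (7, 5)).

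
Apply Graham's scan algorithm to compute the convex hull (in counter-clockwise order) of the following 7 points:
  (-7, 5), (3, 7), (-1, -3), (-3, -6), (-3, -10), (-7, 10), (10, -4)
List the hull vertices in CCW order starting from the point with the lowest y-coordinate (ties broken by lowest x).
Hull (CCW) = [(-3, -10), (10, -4), (3, 7), (-7, 10), (-7, 5)]

Graham scan procedure:
  1. Find the pivot p₀ = point with lowest y (tie → lowest x): (-3, -10).
  2. Sort the remaining points by polar angle around p₀.
  3. Walk through sorted points, maintaining a stack; pop the top while the last three entries make a non-left turn (cross product ≤ 0).
  4. Final stack is the convex hull in CCW order: (-3, -10), (10, -4), (3, 7), (-7, 10), (-7, 5).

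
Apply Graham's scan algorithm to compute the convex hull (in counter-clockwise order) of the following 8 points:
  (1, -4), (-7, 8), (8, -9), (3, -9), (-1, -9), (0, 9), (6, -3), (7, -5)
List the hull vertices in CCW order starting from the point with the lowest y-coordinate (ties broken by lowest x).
Hull (CCW) = [(-1, -9), (8, -9), (7, -5), (0, 9), (-7, 8)]

Graham scan procedure:
  1. Find the pivot p₀ = point with lowest y (tie → lowest x): (-1, -9).
  2. Sort the remaining points by polar angle around p₀.
  3. Walk through sorted points, maintaining a stack; pop the top while the last three entries make a non-left turn (cross product ≤ 0).
  4. Final stack is the convex hull in CCW order: (-1, -9), (8, -9), (7, -5), (0, 9), (-7, 8).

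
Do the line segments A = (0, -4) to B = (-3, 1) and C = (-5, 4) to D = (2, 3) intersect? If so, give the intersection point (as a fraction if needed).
No (intersection of containing lines falls outside at least one segment)

Parametrize and solve: t = 51/32, s = 1/32. At least one of these is outside [0, 1], so the segments do not intersect.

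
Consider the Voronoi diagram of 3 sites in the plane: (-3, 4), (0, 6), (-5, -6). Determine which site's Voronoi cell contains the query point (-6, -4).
Nearest site = (-5, -6)

The Voronoi cell of site s contains exactly those query points closer to s than to any other site. Compute squared distances from q = (-6, -4) to each site:
  (-5 − -6)² + (-6 − -4)² = 5
  (-3 − -6)² + (4 − -4)² = 73
  (0 − -6)² + (6 − -4)² = 136
Minimum is attained by (-5, -6), so q lies in its Voronoi cell.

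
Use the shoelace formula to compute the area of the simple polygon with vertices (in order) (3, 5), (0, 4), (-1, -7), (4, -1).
Area = 34

Shoelace formula: Area = (1/2) |Σ_i (x_i · y_{i+1} − x_{i+1} · y_i)| (indices mod n). Compute each cross term:
  (3)(4) − (0)(5) = 12
  (0)(-7) − (-1)(4) = 4
  (-1)(-1) − (4)(-7) = 29
  (4)(5) − (3)(-1) = 23
Sum = 68, so (signed) Area = 68/2 = 34, |Area| = 34.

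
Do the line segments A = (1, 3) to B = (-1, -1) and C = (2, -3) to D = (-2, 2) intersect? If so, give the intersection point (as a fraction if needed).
Yes; intersection at (-6/13, 1/13) (t = 19/26 on AB, s = 8/13 on CD)

Parametrize AB as A + t(B − A) = (1 + -2 t, 3 + -4 t) and CD as C + s(D − C) = (2 + -4 s, -3 + 5 s). Solve the linear system for (t, s). Determinant = 26 ≠ 0, so a unique intersection of the containing lines exists. Solution: t = 19/26, s = 8/13 — both in [0, 1], so the segments cross. Intersection point: (-6/13, 1/13).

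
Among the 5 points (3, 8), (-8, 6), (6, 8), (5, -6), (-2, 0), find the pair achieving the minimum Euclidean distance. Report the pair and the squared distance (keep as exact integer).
Pair = ((3, 8), (6, 8)); squared distance = 9

Compute all C(5, 2) = 10 pairwise squared distances (x_i − x_j)² + (y_i − y_j)². The minimum is 9, attained by the pair ((3, 8), (6, 8)).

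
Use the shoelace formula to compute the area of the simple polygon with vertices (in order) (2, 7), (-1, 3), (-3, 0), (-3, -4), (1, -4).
Area = 65/2

Shoelace formula: Area = (1/2) |Σ_i (x_i · y_{i+1} − x_{i+1} · y_i)| (indices mod n). Compute each cross term:
  (2)(3) − (-1)(7) = 13
  (-1)(0) − (-3)(3) = 9
  (-3)(-4) − (-3)(0) = 12
  (-3)(-4) − (1)(-4) = 16
  (1)(7) − (2)(-4) = 15
Sum = 65, so (signed) Area = 65/2 = 65/2, |Area| = 65/2.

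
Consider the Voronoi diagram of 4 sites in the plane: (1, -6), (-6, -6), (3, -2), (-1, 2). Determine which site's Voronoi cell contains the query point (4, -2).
Nearest site = (3, -2)

The Voronoi cell of site s contains exactly those query points closer to s than to any other site. Compute squared distances from q = (4, -2) to each site:
  (3 − 4)² + (-2 − -2)² = 1
  (1 − 4)² + (-6 − -2)² = 25
  (-1 − 4)² + (2 − -2)² = 41
  (-6 − 4)² + (-6 − -2)² = 116
Minimum is attained by (3, -2), so q lies in its Voronoi cell.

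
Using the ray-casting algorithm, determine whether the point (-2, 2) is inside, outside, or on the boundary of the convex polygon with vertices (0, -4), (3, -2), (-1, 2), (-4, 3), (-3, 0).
The point (-2, 2) lies strictly inside the polygon

Cast a horizontal ray to the right from the query point and count how many polygon edges it crosses (each edge strictly once or zero times, handled with the usual half-open convention). 
Parity of crossings → odd ⇒ inside.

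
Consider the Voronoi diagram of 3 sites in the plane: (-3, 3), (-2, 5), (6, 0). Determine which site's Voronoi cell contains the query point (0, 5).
Nearest site = (-2, 5)

The Voronoi cell of site s contains exactly those query points closer to s than to any other site. Compute squared distances from q = (0, 5) to each site:
  (-2 − 0)² + (5 − 5)² = 4
  (-3 − 0)² + (3 − 5)² = 13
  (6 − 0)² + (0 − 5)² = 61
Minimum is attained by (-2, 5), so q lies in its Voronoi cell.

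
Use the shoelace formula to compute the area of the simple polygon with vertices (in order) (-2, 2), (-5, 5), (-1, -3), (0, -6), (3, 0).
Area = 25

Shoelace formula: Area = (1/2) |Σ_i (x_i · y_{i+1} − x_{i+1} · y_i)| (indices mod n). Compute each cross term:
  (-2)(5) − (-5)(2) = 0
  (-5)(-3) − (-1)(5) = 20
  (-1)(-6) − (0)(-3) = 6
  (0)(0) − (3)(-6) = 18
  (3)(2) − (-2)(0) = 6
Sum = 50, so (signed) Area = 50/2 = 25, |Area| = 25.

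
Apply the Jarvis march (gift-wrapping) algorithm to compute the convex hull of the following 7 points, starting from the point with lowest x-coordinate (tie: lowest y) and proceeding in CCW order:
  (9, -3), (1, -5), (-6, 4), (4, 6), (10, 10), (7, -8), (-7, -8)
Hull (CCW) = [(-7, -8), (7, -8), (9, -3), (10, 10), (-6, 4)]

Jarvis march: at each step, from the current hull vertex p, select the next vertex q as the point such that every other point lies strictly to the left of (or on) the directed line p → q. (Equivalently: for every other point r, the cross product (q − p) × (r − p) ≥ 0.)
Starting point (lowest x, tie lowest y): (-7, -8). Wrap until returning to start. Resulting hull: (-7, -8), (7, -8), (9, -3), (10, 10), (-6, 4).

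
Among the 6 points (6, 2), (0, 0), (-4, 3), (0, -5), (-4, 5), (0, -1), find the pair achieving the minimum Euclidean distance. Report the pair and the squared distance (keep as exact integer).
Pair = ((0, 0), (0, -1)); squared distance = 1

Compute all C(6, 2) = 15 pairwise squared distances (x_i − x_j)² + (y_i − y_j)². The minimum is 1, attained by the pair ((0, 0), (0, -1)).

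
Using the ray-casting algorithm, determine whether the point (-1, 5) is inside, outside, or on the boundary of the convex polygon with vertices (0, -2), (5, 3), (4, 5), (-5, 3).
The point (-1, 5) lies strictly outside the polygon

Cast a horizontal ray to the right from the query point and count how many polygon edges it crosses (each edge strictly once or zero times, handled with the usual half-open convention). 
Parity of crossings → even ⇒ outside.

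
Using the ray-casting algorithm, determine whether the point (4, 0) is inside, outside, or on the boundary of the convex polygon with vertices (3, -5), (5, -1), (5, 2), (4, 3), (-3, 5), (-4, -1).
The point (4, 0) lies strictly inside the polygon

Cast a horizontal ray to the right from the query point and count how many polygon edges it crosses (each edge strictly once or zero times, handled with the usual half-open convention). 
Parity of crossings → odd ⇒ inside.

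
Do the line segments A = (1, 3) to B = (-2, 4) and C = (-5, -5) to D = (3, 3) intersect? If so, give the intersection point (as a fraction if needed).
No (intersection of containing lines falls outside at least one segment)

Parametrize and solve: t = -1/2, s = 15/16. At least one of these is outside [0, 1], so the segments do not intersect.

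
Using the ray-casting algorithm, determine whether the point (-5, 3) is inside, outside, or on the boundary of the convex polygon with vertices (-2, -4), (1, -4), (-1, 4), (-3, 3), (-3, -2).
The point (-5, 3) lies strictly outside the polygon

Cast a horizontal ray to the right from the query point and count how many polygon edges it crosses (each edge strictly once or zero times, handled with the usual half-open convention). 
Parity of crossings → even ⇒ outside.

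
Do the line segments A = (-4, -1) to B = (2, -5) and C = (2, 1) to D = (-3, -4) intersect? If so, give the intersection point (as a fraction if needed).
Yes; intersection at (-8/5, -13/5) (t = 2/5 on AB, s = 18/25 on CD)

Parametrize AB as A + t(B − A) = (-4 + 6 t, -1 + -4 t) and CD as C + s(D − C) = (2 + -5 s, 1 + -5 s). Solve the linear system for (t, s). Determinant = 50 ≠ 0, so a unique intersection of the containing lines exists. Solution: t = 2/5, s = 18/25 — both in [0, 1], so the segments cross. Intersection point: (-8/5, -13/5).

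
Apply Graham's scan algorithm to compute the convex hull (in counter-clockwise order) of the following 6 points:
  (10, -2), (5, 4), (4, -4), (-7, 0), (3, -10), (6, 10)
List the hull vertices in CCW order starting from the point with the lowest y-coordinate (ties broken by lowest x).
Hull (CCW) = [(3, -10), (10, -2), (6, 10), (-7, 0)]

Graham scan procedure:
  1. Find the pivot p₀ = point with lowest y (tie → lowest x): (3, -10).
  2. Sort the remaining points by polar angle around p₀.
  3. Walk through sorted points, maintaining a stack; pop the top while the last three entries make a non-left turn (cross product ≤ 0).
  4. Final stack is the convex hull in CCW order: (3, -10), (10, -2), (6, 10), (-7, 0).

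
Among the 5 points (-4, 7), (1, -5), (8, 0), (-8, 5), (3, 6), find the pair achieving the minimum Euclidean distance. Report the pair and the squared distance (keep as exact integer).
Pair = ((-4, 7), (-8, 5)); squared distance = 20

Compute all C(5, 2) = 10 pairwise squared distances (x_i − x_j)² + (y_i − y_j)². The minimum is 20, attained by the pair ((-4, 7), (-8, 5)).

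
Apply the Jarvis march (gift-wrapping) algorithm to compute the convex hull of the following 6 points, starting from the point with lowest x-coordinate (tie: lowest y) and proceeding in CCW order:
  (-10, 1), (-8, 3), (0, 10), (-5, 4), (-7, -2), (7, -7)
Hull (CCW) = [(-10, 1), (-7, -2), (7, -7), (0, 10), (-8, 3)]

Jarvis march: at each step, from the current hull vertex p, select the next vertex q as the point such that every other point lies strictly to the left of (or on) the directed line p → q. (Equivalently: for every other point r, the cross product (q − p) × (r − p) ≥ 0.)
Starting point (lowest x, tie lowest y): (-10, 1). Wrap until returning to start. Resulting hull: (-10, 1), (-7, -2), (7, -7), (0, 10), (-8, 3).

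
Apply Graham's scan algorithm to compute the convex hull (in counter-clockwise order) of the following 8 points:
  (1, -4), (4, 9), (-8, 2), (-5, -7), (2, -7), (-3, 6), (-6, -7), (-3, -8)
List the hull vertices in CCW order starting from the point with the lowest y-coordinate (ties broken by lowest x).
Hull (CCW) = [(-3, -8), (2, -7), (4, 9), (-3, 6), (-8, 2), (-6, -7)]

Graham scan procedure:
  1. Find the pivot p₀ = point with lowest y (tie → lowest x): (-3, -8).
  2. Sort the remaining points by polar angle around p₀.
  3. Walk through sorted points, maintaining a stack; pop the top while the last three entries make a non-left turn (cross product ≤ 0).
  4. Final stack is the convex hull in CCW order: (-3, -8), (2, -7), (4, 9), (-3, 6), (-8, 2), (-6, -7).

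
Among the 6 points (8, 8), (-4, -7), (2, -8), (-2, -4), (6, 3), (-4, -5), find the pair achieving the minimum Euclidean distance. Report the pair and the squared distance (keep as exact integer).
Pair = ((-4, -7), (-4, -5)); squared distance = 4

Compute all C(6, 2) = 15 pairwise squared distances (x_i − x_j)² + (y_i − y_j)². The minimum is 4, attained by the pair ((-4, -7), (-4, -5)).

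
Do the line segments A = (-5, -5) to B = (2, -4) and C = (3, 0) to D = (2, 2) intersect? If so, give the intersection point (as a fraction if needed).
No (intersection of containing lines falls outside at least one segment)

Parametrize and solve: t = 7/5, s = -9/5. At least one of these is outside [0, 1], so the segments do not intersect.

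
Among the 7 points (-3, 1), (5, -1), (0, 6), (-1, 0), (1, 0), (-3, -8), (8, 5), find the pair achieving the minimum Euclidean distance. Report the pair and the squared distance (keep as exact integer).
Pair = ((-1, 0), (1, 0)); squared distance = 4

Compute all C(7, 2) = 21 pairwise squared distances (x_i − x_j)² + (y_i − y_j)². The minimum is 4, attained by the pair ((-1, 0), (1, 0)).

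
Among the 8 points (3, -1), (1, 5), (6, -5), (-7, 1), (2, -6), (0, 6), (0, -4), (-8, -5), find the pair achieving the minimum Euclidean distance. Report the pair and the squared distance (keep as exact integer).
Pair = ((1, 5), (0, 6)); squared distance = 2

Compute all C(8, 2) = 28 pairwise squared distances (x_i − x_j)² + (y_i − y_j)². The minimum is 2, attained by the pair ((1, 5), (0, 6)).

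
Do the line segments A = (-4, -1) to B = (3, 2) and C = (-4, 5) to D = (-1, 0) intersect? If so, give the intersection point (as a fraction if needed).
Yes; intersection at (-25/22, 5/22) (t = 9/22 on AB, s = 21/22 on CD)

Parametrize AB as A + t(B − A) = (-4 + 7 t, -1 + 3 t) and CD as C + s(D − C) = (-4 + 3 s, 5 + -5 s). Solve the linear system for (t, s). Determinant = 44 ≠ 0, so a unique intersection of the containing lines exists. Solution: t = 9/22, s = 21/22 — both in [0, 1], so the segments cross. Intersection point: (-25/22, 5/22).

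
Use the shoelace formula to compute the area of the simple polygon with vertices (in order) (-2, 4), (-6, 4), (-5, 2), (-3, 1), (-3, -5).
Area = 21/2

Shoelace formula: Area = (1/2) |Σ_i (x_i · y_{i+1} − x_{i+1} · y_i)| (indices mod n). Compute each cross term:
  (-2)(4) − (-6)(4) = 16
  (-6)(2) − (-5)(4) = 8
  (-5)(1) − (-3)(2) = 1
  (-3)(-5) − (-3)(1) = 18
  (-3)(4) − (-2)(-5) = -22
Sum = 21, so (signed) Area = 21/2 = 21/2, |Area| = 21/2.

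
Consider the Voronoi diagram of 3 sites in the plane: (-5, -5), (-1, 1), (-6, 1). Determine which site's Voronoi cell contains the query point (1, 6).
Nearest site = (-1, 1)

The Voronoi cell of site s contains exactly those query points closer to s than to any other site. Compute squared distances from q = (1, 6) to each site:
  (-1 − 1)² + (1 − 6)² = 29
  (-6 − 1)² + (1 − 6)² = 74
  (-5 − 1)² + (-5 − 6)² = 157
Minimum is attained by (-1, 1), so q lies in its Voronoi cell.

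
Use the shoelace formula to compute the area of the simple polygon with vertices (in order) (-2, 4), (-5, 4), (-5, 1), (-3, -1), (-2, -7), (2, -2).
Area = 38

Shoelace formula: Area = (1/2) |Σ_i (x_i · y_{i+1} − x_{i+1} · y_i)| (indices mod n). Compute each cross term:
  (-2)(4) − (-5)(4) = 12
  (-5)(1) − (-5)(4) = 15
  (-5)(-1) − (-3)(1) = 8
  (-3)(-7) − (-2)(-1) = 19
  (-2)(-2) − (2)(-7) = 18
  (2)(4) − (-2)(-2) = 4
Sum = 76, so (signed) Area = 76/2 = 38, |Area| = 38.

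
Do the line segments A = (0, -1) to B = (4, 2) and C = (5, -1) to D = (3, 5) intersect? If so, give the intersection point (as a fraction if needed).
Yes; intersection at (4, 2) (t = 1 on AB, s = 1/2 on CD)

Parametrize AB as A + t(B − A) = (0 + 4 t, -1 + 3 t) and CD as C + s(D − C) = (5 + -2 s, -1 + 6 s). Solve the linear system for (t, s). Determinant = -30 ≠ 0, so a unique intersection of the containing lines exists. Solution: t = 1, s = 1/2 — both in [0, 1], so the segments cross. Intersection point: (4, 2).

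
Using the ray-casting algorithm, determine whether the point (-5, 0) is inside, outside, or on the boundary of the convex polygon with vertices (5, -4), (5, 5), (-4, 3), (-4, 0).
The point (-5, 0) lies strictly outside the polygon

Cast a horizontal ray to the right from the query point and count how many polygon edges it crosses (each edge strictly once or zero times, handled with the usual half-open convention). 
Parity of crossings → even ⇒ outside.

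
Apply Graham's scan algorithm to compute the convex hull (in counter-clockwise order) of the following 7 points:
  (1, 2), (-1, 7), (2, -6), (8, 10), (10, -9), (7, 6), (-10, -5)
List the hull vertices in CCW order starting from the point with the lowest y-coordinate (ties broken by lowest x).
Hull (CCW) = [(10, -9), (8, 10), (-1, 7), (-10, -5)]

Graham scan procedure:
  1. Find the pivot p₀ = point with lowest y (tie → lowest x): (10, -9).
  2. Sort the remaining points by polar angle around p₀.
  3. Walk through sorted points, maintaining a stack; pop the top while the last three entries make a non-left turn (cross product ≤ 0).
  4. Final stack is the convex hull in CCW order: (10, -9), (8, 10), (-1, 7), (-10, -5).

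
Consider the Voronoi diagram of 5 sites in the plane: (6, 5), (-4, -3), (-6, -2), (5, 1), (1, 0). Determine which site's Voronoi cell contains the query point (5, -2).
Nearest site = (5, 1)

The Voronoi cell of site s contains exactly those query points closer to s than to any other site. Compute squared distances from q = (5, -2) to each site:
  (5 − 5)² + (1 − -2)² = 9
  (1 − 5)² + (0 − -2)² = 20
  (6 − 5)² + (5 − -2)² = 50
  (-4 − 5)² + (-3 − -2)² = 82
  (-6 − 5)² + (-2 − -2)² = 121
Minimum is attained by (5, 1), so q lies in its Voronoi cell.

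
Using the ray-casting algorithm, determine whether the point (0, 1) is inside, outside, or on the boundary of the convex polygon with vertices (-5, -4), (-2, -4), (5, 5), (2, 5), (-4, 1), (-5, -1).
The point (0, 1) lies strictly inside the polygon

Cast a horizontal ray to the right from the query point and count how many polygon edges it crosses (each edge strictly once or zero times, handled with the usual half-open convention). 
Parity of crossings → odd ⇒ inside.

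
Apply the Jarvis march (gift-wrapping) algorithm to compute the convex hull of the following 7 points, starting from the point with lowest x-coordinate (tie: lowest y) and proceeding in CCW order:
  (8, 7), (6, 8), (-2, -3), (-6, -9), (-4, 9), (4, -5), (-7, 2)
Hull (CCW) = [(-7, 2), (-6, -9), (4, -5), (8, 7), (6, 8), (-4, 9)]

Jarvis march: at each step, from the current hull vertex p, select the next vertex q as the point such that every other point lies strictly to the left of (or on) the directed line p → q. (Equivalently: for every other point r, the cross product (q − p) × (r − p) ≥ 0.)
Starting point (lowest x, tie lowest y): (-7, 2). Wrap until returning to start. Resulting hull: (-7, 2), (-6, -9), (4, -5), (8, 7), (6, 8), (-4, 9).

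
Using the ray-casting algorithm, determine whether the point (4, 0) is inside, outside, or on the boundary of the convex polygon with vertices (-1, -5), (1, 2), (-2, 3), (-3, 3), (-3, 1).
The point (4, 0) lies strictly outside the polygon

Cast a horizontal ray to the right from the query point and count how many polygon edges it crosses (each edge strictly once or zero times, handled with the usual half-open convention). 
Parity of crossings → even ⇒ outside.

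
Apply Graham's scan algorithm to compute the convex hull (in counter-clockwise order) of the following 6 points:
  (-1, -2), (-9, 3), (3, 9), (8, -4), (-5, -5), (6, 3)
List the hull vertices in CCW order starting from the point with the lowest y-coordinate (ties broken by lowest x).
Hull (CCW) = [(-5, -5), (8, -4), (6, 3), (3, 9), (-9, 3)]

Graham scan procedure:
  1. Find the pivot p₀ = point with lowest y (tie → lowest x): (-5, -5).
  2. Sort the remaining points by polar angle around p₀.
  3. Walk through sorted points, maintaining a stack; pop the top while the last three entries make a non-left turn (cross product ≤ 0).
  4. Final stack is the convex hull in CCW order: (-5, -5), (8, -4), (6, 3), (3, 9), (-9, 3).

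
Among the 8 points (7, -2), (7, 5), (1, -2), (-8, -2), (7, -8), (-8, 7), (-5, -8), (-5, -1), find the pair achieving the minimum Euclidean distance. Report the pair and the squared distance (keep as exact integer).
Pair = ((-8, -2), (-5, -1)); squared distance = 10

Compute all C(8, 2) = 28 pairwise squared distances (x_i − x_j)² + (y_i − y_j)². The minimum is 10, attained by the pair ((-8, -2), (-5, -1)).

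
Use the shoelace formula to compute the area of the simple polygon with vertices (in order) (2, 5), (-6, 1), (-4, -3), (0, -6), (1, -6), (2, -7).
Area = 113/2

Shoelace formula: Area = (1/2) |Σ_i (x_i · y_{i+1} − x_{i+1} · y_i)| (indices mod n). Compute each cross term:
  (2)(1) − (-6)(5) = 32
  (-6)(-3) − (-4)(1) = 22
  (-4)(-6) − (0)(-3) = 24
  (0)(-6) − (1)(-6) = 6
  (1)(-7) − (2)(-6) = 5
  (2)(5) − (2)(-7) = 24
Sum = 113, so (signed) Area = 113/2 = 113/2, |Area| = 113/2.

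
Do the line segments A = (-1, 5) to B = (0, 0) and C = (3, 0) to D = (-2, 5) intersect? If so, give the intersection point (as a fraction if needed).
Yes; intersection at (-3/4, 15/4) (t = 1/4 on AB, s = 3/4 on CD)

Parametrize AB as A + t(B − A) = (-1 + 1 t, 5 + -5 t) and CD as C + s(D − C) = (3 + -5 s, 0 + 5 s). Solve the linear system for (t, s). Determinant = 20 ≠ 0, so a unique intersection of the containing lines exists. Solution: t = 1/4, s = 3/4 — both in [0, 1], so the segments cross. Intersection point: (-3/4, 15/4).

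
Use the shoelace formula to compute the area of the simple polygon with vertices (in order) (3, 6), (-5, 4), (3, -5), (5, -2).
Area = 55

Shoelace formula: Area = (1/2) |Σ_i (x_i · y_{i+1} − x_{i+1} · y_i)| (indices mod n). Compute each cross term:
  (3)(4) − (-5)(6) = 42
  (-5)(-5) − (3)(4) = 13
  (3)(-2) − (5)(-5) = 19
  (5)(6) − (3)(-2) = 36
Sum = 110, so (signed) Area = 110/2 = 55, |Area| = 55.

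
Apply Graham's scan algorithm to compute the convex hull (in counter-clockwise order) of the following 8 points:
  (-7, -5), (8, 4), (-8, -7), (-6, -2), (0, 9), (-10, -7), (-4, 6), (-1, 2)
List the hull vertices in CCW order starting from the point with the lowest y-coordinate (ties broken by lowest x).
Hull (CCW) = [(-10, -7), (-8, -7), (8, 4), (0, 9), (-4, 6)]

Graham scan procedure:
  1. Find the pivot p₀ = point with lowest y (tie → lowest x): (-10, -7).
  2. Sort the remaining points by polar angle around p₀.
  3. Walk through sorted points, maintaining a stack; pop the top while the last three entries make a non-left turn (cross product ≤ 0).
  4. Final stack is the convex hull in CCW order: (-10, -7), (-8, -7), (8, 4), (0, 9), (-4, 6).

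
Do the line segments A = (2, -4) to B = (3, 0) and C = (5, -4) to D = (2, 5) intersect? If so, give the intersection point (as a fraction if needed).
No (intersection of containing lines falls outside at least one segment)

Parametrize and solve: t = 9/7, s = 4/7. At least one of these is outside [0, 1], so the segments do not intersect.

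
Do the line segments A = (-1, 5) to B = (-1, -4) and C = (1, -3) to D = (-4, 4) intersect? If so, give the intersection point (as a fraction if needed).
Yes; intersection at (-1, -1/5) (t = 26/45 on AB, s = 2/5 on CD)

Parametrize AB as A + t(B − A) = (-1 + 0 t, 5 + -9 t) and CD as C + s(D − C) = (1 + -5 s, -3 + 7 s). Solve the linear system for (t, s). Determinant = 45 ≠ 0, so a unique intersection of the containing lines exists. Solution: t = 26/45, s = 2/5 — both in [0, 1], so the segments cross. Intersection point: (-1, -1/5).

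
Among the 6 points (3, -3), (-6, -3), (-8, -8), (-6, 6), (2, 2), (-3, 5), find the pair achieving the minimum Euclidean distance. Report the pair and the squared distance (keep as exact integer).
Pair = ((-6, 6), (-3, 5)); squared distance = 10

Compute all C(6, 2) = 15 pairwise squared distances (x_i − x_j)² + (y_i − y_j)². The minimum is 10, attained by the pair ((-6, 6), (-3, 5)).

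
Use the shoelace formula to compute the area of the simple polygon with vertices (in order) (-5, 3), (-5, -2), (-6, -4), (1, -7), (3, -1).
Area = 103/2

Shoelace formula: Area = (1/2) |Σ_i (x_i · y_{i+1} − x_{i+1} · y_i)| (indices mod n). Compute each cross term:
  (-5)(-2) − (-5)(3) = 25
  (-5)(-4) − (-6)(-2) = 8
  (-6)(-7) − (1)(-4) = 46
  (1)(-1) − (3)(-7) = 20
  (3)(3) − (-5)(-1) = 4
Sum = 103, so (signed) Area = 103/2 = 103/2, |Area| = 103/2.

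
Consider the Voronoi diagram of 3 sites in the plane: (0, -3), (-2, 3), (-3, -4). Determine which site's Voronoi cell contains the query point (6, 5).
Nearest site = (-2, 3)

The Voronoi cell of site s contains exactly those query points closer to s than to any other site. Compute squared distances from q = (6, 5) to each site:
  (-2 − 6)² + (3 − 5)² = 68
  (0 − 6)² + (-3 − 5)² = 100
  (-3 − 6)² + (-4 − 5)² = 162
Minimum is attained by (-2, 3), so q lies in its Voronoi cell.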